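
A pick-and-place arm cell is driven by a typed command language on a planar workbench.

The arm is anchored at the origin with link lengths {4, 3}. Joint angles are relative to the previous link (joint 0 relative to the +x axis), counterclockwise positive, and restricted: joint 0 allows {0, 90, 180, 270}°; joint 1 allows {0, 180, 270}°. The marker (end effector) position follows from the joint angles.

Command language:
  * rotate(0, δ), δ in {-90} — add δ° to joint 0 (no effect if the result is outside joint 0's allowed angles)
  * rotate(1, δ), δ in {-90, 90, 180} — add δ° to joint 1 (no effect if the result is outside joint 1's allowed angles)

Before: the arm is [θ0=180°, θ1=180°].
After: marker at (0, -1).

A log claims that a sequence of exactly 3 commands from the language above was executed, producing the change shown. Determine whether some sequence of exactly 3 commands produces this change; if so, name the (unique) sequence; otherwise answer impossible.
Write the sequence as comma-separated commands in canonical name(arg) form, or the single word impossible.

from: [θ0=180°, θ1=180°]
1. rotate(0, -90) → [θ0=90°, θ1=180°]
2. rotate(0, -90) → [θ0=0°, θ1=180°]
3. rotate(0, -90) → [θ0=270°, θ1=180°]
no rival 3-sequence matches.

rotate(0, -90), rotate(0, -90), rotate(0, -90)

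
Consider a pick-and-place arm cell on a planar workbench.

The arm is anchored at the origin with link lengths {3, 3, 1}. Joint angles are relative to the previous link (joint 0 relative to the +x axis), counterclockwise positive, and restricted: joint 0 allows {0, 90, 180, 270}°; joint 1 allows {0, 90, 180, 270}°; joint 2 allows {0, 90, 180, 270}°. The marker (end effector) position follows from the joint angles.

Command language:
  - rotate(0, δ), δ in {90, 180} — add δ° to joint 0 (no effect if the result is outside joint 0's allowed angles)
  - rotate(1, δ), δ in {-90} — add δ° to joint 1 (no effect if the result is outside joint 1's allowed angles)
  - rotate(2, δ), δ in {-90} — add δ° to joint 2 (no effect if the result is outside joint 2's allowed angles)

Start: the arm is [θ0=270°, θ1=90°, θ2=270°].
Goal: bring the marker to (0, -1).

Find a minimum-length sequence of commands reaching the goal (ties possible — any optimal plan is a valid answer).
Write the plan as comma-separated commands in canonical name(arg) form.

rotate(2, -90), rotate(1, -90), rotate(1, -90), rotate(1, -90)

from: [θ0=270°, θ1=90°, θ2=270°]
1. rotate(2, -90) → [θ0=270°, θ1=90°, θ2=180°]
2. rotate(1, -90) → [θ0=270°, θ1=0°, θ2=180°]
3. rotate(1, -90) → [θ0=270°, θ1=270°, θ2=180°]
4. rotate(1, -90) → [θ0=270°, θ1=180°, θ2=180°]
shorter routes all fall short; 4 is best.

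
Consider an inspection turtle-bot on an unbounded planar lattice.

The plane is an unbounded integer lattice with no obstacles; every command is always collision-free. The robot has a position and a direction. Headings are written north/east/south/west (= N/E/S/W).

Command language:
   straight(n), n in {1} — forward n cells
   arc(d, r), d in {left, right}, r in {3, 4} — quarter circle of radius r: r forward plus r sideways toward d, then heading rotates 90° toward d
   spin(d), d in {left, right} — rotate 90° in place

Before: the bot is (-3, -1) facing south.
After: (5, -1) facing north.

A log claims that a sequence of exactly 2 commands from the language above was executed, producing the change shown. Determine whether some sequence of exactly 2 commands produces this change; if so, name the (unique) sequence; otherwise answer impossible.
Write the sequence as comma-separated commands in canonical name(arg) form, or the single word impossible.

arc(left, 4), arc(left, 4)

key: cell and facing (now N) both changed — the 2 commands mix motion and turning
start: (-3, -1) facing south
t=1 arc(left, 4) ⇒ (1, -5) facing east
t=2 arc(left, 4) ⇒ (5, -1) facing north
uniquely the one of 49 2-step routes that fits.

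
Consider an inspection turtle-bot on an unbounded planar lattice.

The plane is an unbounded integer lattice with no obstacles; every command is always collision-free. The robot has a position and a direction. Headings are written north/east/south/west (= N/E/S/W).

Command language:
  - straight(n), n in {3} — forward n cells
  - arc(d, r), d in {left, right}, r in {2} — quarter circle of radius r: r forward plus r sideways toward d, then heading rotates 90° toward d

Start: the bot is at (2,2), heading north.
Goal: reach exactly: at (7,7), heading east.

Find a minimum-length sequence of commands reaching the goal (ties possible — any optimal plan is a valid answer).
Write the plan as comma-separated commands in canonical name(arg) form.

straight(3), arc(right, 2), straight(3)

from: at (2,2), heading north
step 1 (straight(3)): at (2,5), heading north
step 2 (arc(right, 2)): at (4,7), heading east
step 3 (straight(3)): at (7,7), heading east
minimal: 3 command(s), checked below 3.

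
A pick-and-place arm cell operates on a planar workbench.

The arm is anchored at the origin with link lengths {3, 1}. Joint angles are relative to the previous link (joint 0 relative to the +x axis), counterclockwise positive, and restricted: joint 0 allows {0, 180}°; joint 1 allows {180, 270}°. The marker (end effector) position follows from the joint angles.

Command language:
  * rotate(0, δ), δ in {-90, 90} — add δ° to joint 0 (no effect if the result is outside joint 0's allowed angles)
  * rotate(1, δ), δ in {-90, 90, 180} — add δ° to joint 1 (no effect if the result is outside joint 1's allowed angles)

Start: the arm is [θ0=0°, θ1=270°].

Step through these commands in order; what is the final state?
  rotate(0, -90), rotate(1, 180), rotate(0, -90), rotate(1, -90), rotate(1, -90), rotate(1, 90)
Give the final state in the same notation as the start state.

[θ0=0°, θ1=270°]

t0: [θ0=0°, θ1=270°]
step 1 (rotate(0, -90)): [θ0=0°, θ1=270°]
step 2 (rotate(1, 180)): [θ0=0°, θ1=270°]
step 3 (rotate(0, -90)): [θ0=0°, θ1=270°]
step 4 (rotate(1, -90)): [θ0=0°, θ1=180°]
step 5 (rotate(1, -90)): [θ0=0°, θ1=180°]
step 6 (rotate(1, 90)): [θ0=0°, θ1=270°]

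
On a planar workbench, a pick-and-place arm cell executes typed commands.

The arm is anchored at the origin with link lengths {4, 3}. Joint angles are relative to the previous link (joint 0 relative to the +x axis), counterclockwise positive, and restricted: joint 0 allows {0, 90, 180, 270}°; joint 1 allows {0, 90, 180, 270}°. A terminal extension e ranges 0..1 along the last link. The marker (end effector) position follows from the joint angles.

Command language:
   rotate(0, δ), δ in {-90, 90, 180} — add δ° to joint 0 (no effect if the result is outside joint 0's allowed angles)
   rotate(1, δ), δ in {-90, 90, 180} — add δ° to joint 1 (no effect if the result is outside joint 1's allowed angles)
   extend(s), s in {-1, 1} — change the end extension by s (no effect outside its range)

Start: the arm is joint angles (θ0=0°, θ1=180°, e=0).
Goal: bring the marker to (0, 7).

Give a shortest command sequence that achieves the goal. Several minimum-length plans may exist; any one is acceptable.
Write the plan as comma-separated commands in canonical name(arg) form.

t0: joint angles (θ0=0°, θ1=180°, e=0)
t=1 rotate(1, 180) ⇒ joint angles (θ0=0°, θ1=0°, e=0)
t=2 rotate(0, 90) ⇒ joint angles (θ0=90°, θ1=0°, e=0)
nothing shorter than 2 reaches the goal.

rotate(1, 180), rotate(0, 90)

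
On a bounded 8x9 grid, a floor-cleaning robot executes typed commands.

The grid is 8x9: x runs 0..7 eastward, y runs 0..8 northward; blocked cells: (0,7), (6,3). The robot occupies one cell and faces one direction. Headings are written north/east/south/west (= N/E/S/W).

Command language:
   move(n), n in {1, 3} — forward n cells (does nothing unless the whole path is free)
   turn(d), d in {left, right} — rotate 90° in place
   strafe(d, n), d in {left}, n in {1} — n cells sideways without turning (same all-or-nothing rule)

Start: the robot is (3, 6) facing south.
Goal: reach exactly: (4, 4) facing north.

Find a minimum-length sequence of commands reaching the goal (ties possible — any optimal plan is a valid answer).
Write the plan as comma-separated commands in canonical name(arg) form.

t0: (3, 6) facing south
1. strafe(left, 1) → (4, 6) facing south
2. turn(right) → (4, 6) facing west
3. strafe(left, 1) → (4, 5) facing west
4. strafe(left, 1) → (4, 4) facing west
5. turn(right) → (4, 4) facing north
minimal: 5 command(s), checked below 5.

strafe(left, 1), turn(right), strafe(left, 1), strafe(left, 1), turn(right)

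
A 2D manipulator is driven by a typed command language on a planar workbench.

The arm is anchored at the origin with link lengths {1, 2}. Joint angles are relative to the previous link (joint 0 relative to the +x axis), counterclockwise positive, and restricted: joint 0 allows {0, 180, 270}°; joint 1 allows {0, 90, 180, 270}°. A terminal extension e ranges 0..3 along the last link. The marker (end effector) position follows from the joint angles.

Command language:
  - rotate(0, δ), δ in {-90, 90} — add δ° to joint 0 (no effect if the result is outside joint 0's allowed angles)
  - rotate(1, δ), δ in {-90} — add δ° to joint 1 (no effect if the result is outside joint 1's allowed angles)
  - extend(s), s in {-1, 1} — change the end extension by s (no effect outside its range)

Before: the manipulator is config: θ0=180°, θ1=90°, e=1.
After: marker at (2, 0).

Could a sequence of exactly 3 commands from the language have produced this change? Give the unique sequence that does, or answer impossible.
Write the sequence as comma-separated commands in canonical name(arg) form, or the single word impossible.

rotate(1, -90), rotate(1, -90), rotate(1, -90)

t0: config: θ0=180°, θ1=90°, e=1
[1] after rotate(1, -90): config: θ0=180°, θ1=0°, e=1
[2] after rotate(1, -90): config: θ0=180°, θ1=270°, e=1
[3] after rotate(1, -90): config: θ0=180°, θ1=180°, e=1
all 125 alternatives checked — unique.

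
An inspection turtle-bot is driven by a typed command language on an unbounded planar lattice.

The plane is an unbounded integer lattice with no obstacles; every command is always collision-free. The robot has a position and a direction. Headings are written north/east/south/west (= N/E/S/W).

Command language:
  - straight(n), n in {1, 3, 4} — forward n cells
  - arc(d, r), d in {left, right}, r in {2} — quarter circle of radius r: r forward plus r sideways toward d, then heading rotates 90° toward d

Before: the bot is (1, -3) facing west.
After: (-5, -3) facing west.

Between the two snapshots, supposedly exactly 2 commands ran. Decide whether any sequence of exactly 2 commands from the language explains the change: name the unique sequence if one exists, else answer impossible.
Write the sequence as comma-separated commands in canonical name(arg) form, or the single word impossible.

key: still facing W at the end — nothing in the sequence rotates
initial: (1, -3) facing west
step 1 (straight(3)): (-2, -3) facing west
step 2 (straight(3)): (-5, -3) facing west
no other 2-command option fits: unique.

straight(3), straight(3)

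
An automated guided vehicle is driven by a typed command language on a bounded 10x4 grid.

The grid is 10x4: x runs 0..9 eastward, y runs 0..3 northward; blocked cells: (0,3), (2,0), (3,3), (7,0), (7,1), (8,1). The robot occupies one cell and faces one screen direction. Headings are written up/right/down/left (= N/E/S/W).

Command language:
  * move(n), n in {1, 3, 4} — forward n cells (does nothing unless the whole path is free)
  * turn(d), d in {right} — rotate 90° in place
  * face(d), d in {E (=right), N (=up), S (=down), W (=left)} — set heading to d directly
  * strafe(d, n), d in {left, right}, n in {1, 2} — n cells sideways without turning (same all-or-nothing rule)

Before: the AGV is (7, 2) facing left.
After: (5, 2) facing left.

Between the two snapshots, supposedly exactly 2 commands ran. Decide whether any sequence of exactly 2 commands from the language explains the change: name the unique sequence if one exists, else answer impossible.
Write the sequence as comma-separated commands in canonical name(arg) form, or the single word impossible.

move(1), move(1)

key: still facing W at the end — nothing in the sequence rotates
begin: (7, 2) facing left
1. move(1) → (6, 2) facing left
2. move(1) → (5, 2) facing left
no rival 2-sequence matches.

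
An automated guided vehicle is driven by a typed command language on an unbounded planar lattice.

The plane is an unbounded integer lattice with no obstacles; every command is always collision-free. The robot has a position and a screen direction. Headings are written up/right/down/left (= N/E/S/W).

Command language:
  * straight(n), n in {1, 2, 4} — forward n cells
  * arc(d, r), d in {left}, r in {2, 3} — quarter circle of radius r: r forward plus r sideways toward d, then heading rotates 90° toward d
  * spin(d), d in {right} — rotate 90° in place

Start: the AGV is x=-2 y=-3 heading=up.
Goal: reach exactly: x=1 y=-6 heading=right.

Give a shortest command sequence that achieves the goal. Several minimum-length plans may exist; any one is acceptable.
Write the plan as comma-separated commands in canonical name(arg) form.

t0: x=-2 y=-3 heading=up
1. spin(right) → x=-2 y=-3 heading=right
2. spin(right) → x=-2 y=-3 heading=down
3. arc(left, 3) → x=1 y=-6 heading=right
minimal: 3 command(s), checked below 3.

spin(right), spin(right), arc(left, 3)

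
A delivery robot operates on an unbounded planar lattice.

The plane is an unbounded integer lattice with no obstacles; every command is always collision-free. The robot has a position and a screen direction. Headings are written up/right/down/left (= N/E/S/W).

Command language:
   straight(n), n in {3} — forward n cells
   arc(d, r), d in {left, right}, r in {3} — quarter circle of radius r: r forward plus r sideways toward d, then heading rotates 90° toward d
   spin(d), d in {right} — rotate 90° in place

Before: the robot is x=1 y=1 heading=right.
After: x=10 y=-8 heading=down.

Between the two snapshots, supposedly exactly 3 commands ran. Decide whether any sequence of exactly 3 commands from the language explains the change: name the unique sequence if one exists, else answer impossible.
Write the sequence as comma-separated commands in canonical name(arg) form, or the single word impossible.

key: position moved to (10,-8) AND the heading swung to S — translation plus rotation needed
begin: x=1 y=1 heading=right
[1] after arc(right, 3): x=4 y=-2 heading=down
[2] after arc(left, 3): x=7 y=-5 heading=right
[3] after arc(right, 3): x=10 y=-8 heading=down
no other 3-command option fits: unique.

arc(right, 3), arc(left, 3), arc(right, 3)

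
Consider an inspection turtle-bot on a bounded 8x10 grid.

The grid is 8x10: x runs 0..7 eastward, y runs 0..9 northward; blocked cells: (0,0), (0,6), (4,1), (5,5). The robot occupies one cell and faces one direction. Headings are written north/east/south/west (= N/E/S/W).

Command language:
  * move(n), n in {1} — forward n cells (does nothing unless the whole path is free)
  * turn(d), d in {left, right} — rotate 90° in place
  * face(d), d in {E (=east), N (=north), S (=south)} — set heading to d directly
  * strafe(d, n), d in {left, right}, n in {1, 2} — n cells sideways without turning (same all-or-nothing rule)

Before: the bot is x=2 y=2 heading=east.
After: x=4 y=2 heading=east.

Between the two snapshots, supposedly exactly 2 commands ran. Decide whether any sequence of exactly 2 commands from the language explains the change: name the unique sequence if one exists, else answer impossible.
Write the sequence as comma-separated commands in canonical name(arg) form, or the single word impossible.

key: heading stays E — no command in the sequence turns
from: x=2 y=2 heading=east
[1] after move(1): x=3 y=2 heading=east
[2] after move(1): x=4 y=2 heading=east
uniquely the one of 100 2-step routes that fits.

move(1), move(1)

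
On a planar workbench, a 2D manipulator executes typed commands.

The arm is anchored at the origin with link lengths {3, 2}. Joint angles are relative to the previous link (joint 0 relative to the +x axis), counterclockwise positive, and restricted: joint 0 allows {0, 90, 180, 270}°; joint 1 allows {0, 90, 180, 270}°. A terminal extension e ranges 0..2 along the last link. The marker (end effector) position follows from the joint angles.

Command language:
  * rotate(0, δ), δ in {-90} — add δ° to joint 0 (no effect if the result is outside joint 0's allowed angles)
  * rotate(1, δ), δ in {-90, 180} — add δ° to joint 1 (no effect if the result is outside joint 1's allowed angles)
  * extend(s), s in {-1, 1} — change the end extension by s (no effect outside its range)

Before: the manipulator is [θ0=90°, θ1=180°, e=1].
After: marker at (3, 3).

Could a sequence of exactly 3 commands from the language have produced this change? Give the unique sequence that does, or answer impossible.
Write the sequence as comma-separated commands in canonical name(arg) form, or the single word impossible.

rotate(1, -90), rotate(1, -90), rotate(1, -90)

start: [θ0=90°, θ1=180°, e=1]
[1] after rotate(1, -90): [θ0=90°, θ1=90°, e=1]
[2] after rotate(1, -90): [θ0=90°, θ1=0°, e=1]
[3] after rotate(1, -90): [θ0=90°, θ1=270°, e=1]
no other 3-command option fits: unique.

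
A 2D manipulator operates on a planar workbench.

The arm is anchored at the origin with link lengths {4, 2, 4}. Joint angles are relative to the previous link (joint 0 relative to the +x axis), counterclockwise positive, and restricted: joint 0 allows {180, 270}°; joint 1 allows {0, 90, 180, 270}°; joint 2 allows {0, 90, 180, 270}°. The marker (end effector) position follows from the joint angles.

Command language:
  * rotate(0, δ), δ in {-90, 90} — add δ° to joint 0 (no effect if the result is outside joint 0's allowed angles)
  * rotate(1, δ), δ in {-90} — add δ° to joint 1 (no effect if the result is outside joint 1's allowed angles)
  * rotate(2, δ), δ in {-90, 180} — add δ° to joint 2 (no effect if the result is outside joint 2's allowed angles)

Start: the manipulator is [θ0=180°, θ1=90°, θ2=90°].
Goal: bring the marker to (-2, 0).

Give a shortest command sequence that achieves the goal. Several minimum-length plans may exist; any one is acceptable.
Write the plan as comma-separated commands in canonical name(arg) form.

rotate(1, -90), rotate(2, 180), rotate(2, -90)

t0: [θ0=180°, θ1=90°, θ2=90°]
t=1 rotate(1, -90) ⇒ [θ0=180°, θ1=0°, θ2=90°]
t=2 rotate(2, 180) ⇒ [θ0=180°, θ1=0°, θ2=270°]
t=3 rotate(2, -90) ⇒ [θ0=180°, θ1=0°, θ2=180°]
minimal: 3 command(s), checked below 3.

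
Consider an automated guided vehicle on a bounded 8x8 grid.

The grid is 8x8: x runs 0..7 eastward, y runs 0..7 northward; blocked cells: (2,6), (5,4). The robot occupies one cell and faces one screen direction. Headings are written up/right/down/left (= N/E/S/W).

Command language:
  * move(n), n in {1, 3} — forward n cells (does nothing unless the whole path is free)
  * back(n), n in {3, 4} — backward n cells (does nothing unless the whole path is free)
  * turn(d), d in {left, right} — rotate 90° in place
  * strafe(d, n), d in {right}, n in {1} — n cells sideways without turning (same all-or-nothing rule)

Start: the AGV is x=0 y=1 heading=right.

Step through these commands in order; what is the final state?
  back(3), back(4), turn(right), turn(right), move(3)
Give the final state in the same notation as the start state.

from: x=0 y=1 heading=right
1. back(3) → x=0 y=1 heading=right
2. back(4) → x=0 y=1 heading=right
3. turn(right) → x=0 y=1 heading=down
4. turn(right) → x=0 y=1 heading=left
5. move(3) → x=0 y=1 heading=left

x=0 y=1 heading=left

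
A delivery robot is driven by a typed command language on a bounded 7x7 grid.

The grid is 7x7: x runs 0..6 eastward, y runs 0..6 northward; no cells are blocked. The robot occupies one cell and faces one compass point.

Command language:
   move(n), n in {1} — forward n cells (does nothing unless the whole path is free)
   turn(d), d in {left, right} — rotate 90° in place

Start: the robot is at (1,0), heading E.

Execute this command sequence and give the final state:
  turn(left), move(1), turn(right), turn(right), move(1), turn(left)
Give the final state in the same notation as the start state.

start: at (1,0), heading E
t=1 turn(left) ⇒ at (1,0), heading N
t=2 move(1) ⇒ at (1,1), heading N
t=3 turn(right) ⇒ at (1,1), heading E
t=4 turn(right) ⇒ at (1,1), heading S
t=5 move(1) ⇒ at (1,0), heading S
t=6 turn(left) ⇒ at (1,0), heading E

at (1,0), heading E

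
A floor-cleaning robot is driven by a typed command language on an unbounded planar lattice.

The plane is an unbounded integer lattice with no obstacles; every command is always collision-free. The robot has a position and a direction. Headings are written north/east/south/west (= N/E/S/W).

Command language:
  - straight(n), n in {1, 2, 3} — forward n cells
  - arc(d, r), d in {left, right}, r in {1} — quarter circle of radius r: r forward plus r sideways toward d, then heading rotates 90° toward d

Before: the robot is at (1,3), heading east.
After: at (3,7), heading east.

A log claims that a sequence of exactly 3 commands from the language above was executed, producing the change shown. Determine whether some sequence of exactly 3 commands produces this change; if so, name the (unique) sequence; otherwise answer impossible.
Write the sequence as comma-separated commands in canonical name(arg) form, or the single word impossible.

arc(left, 1), straight(2), arc(right, 1)

key: order matters: swapping arc(left, 1) and arc(right, 1) lands elsewhere
t0: at (1,3), heading east
step 1 (arc(left, 1)): at (2,4), heading north
step 2 (straight(2)): at (2,6), heading north
step 3 (arc(right, 1)): at (3,7), heading east
all 125 alternatives checked — unique.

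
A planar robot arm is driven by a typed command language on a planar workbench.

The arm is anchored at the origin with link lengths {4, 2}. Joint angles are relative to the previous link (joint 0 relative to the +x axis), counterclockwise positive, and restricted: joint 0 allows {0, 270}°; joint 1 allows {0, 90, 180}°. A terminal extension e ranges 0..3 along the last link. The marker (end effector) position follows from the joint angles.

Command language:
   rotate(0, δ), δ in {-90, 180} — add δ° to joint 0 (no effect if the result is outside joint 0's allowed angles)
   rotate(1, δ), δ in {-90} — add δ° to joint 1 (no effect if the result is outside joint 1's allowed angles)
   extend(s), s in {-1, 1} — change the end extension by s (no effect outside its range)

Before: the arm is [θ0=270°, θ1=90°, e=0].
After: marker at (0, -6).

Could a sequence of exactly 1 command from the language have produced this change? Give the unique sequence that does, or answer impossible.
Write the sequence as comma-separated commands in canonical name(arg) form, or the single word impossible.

start: [θ0=270°, θ1=90°, e=0]
step 1 (rotate(1, -90)): [θ0=270°, θ1=0°, e=0]
all 5 alternatives checked — unique.

rotate(1, -90)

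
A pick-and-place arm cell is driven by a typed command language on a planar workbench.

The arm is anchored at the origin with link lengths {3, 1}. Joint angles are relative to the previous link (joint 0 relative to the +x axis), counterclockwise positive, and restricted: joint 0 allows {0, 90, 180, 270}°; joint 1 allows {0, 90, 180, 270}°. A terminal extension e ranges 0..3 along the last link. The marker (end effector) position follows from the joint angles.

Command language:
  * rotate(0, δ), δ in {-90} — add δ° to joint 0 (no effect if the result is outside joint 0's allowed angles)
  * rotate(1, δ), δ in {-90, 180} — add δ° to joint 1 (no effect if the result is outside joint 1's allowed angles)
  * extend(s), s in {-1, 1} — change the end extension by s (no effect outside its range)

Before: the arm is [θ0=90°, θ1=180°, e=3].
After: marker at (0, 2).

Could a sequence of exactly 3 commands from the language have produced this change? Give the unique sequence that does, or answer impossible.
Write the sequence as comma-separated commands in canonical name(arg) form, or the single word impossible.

t0: [θ0=90°, θ1=180°, e=3]
t=1 extend(-1) ⇒ [θ0=90°, θ1=180°, e=2]
t=2 extend(-1) ⇒ [θ0=90°, θ1=180°, e=1]
t=3 extend(-1) ⇒ [θ0=90°, θ1=180°, e=0]
all 125 alternatives checked — unique.

extend(-1), extend(-1), extend(-1)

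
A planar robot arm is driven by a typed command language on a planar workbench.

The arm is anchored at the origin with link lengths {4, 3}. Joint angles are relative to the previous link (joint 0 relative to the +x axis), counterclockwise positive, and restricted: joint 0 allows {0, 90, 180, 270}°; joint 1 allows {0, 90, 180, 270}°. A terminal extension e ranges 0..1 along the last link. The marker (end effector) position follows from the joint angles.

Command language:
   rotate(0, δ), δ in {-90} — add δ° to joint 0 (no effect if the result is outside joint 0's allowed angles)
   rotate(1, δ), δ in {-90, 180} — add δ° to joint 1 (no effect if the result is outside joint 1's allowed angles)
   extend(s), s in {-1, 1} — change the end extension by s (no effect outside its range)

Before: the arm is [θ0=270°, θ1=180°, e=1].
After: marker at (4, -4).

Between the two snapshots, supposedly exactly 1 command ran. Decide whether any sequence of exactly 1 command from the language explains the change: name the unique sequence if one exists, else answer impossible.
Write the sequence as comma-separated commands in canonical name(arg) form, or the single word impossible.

t0: [θ0=270°, θ1=180°, e=1]
1. rotate(1, -90) → [θ0=270°, θ1=90°, e=1]
all 5 alternatives checked — unique.

rotate(1, -90)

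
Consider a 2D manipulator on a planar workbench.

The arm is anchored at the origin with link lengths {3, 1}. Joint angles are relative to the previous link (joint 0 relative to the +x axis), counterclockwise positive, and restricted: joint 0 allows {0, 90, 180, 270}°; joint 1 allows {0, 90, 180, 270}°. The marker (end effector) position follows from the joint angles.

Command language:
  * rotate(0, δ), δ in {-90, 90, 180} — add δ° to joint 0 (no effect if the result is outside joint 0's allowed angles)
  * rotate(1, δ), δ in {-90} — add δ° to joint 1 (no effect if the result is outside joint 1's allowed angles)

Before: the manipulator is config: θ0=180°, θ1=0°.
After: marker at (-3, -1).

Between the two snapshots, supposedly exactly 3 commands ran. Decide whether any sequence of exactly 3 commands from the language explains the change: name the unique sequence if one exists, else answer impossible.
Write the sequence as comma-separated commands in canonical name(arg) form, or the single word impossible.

rotate(1, -90), rotate(1, -90), rotate(1, -90)

from: config: θ0=180°, θ1=0°
1. rotate(1, -90) → config: θ0=180°, θ1=270°
2. rotate(1, -90) → config: θ0=180°, θ1=180°
3. rotate(1, -90) → config: θ0=180°, θ1=90°
no other 3-command option fits: unique.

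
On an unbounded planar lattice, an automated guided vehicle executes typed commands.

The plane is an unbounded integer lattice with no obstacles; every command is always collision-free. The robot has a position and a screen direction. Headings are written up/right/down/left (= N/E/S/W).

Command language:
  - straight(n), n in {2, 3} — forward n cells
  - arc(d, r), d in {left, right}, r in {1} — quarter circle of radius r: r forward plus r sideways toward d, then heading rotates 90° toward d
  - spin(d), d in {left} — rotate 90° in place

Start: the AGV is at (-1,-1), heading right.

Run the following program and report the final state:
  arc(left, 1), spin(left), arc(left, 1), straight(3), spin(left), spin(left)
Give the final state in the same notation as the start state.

t0: at (-1,-1), heading right
t=1 arc(left, 1) ⇒ at (0,0), heading up
t=2 spin(left) ⇒ at (0,0), heading left
t=3 arc(left, 1) ⇒ at (-1,-1), heading down
t=4 straight(3) ⇒ at (-1,-4), heading down
t=5 spin(left) ⇒ at (-1,-4), heading right
t=6 spin(left) ⇒ at (-1,-4), heading up

at (-1,-4), heading up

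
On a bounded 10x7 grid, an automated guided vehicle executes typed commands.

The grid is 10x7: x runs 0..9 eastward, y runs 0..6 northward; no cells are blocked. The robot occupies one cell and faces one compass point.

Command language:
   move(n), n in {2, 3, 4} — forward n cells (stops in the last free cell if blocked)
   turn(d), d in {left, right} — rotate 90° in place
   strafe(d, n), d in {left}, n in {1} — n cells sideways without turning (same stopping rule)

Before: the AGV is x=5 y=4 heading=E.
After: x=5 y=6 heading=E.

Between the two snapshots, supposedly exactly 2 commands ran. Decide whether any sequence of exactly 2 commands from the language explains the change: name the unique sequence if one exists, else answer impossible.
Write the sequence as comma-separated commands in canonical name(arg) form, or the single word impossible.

strafe(left, 1), strafe(left, 1)

key: heading stays E — no command in the sequence turns
from: x=5 y=4 heading=E
[1] after strafe(left, 1): x=5 y=5 heading=E
[2] after strafe(left, 1): x=5 y=6 heading=E
all 36 alternatives checked — unique.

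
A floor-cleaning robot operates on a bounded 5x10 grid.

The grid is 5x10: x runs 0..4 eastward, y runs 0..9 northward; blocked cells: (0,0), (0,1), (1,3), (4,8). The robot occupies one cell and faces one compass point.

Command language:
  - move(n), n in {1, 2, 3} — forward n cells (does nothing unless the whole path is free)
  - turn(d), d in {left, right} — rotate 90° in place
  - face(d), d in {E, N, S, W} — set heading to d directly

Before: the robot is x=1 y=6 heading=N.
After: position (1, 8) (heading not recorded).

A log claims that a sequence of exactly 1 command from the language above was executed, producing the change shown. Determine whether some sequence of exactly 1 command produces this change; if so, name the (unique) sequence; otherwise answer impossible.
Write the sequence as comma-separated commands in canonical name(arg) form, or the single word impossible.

move(2)

t0: x=1 y=6 heading=N
t=1 move(2) ⇒ x=1 y=8 heading=N
uniquely the one of 9 1-step routes that fits.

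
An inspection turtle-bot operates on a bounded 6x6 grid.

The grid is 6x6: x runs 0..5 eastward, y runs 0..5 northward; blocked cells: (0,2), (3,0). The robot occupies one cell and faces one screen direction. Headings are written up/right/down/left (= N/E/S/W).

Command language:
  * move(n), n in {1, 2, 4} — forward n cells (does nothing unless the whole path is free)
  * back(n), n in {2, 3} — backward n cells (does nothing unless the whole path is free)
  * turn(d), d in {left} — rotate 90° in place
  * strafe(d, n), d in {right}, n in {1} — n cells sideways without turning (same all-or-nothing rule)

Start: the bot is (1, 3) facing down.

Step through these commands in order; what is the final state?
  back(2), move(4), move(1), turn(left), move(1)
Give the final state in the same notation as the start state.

begin: (1, 3) facing down
step 1 (back(2)): (1, 5) facing down
step 2 (move(4)): (1, 1) facing down
step 3 (move(1)): (1, 0) facing down
step 4 (turn(left)): (1, 0) facing right
step 5 (move(1)): (2, 0) facing right

(2, 0) facing right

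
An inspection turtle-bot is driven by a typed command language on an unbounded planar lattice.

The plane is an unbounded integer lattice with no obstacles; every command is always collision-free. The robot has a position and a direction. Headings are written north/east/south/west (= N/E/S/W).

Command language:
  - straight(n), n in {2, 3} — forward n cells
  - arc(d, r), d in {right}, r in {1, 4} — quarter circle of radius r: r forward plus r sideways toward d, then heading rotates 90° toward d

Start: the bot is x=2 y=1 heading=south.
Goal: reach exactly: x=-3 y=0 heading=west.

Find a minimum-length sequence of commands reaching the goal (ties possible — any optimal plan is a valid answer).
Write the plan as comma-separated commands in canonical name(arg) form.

start: x=2 y=1 heading=south
[1] after arc(right, 1): x=1 y=0 heading=west
[2] after straight(2): x=-1 y=0 heading=west
[3] after straight(2): x=-3 y=0 heading=west
nothing shorter than 3 reaches the goal.

arc(right, 1), straight(2), straight(2)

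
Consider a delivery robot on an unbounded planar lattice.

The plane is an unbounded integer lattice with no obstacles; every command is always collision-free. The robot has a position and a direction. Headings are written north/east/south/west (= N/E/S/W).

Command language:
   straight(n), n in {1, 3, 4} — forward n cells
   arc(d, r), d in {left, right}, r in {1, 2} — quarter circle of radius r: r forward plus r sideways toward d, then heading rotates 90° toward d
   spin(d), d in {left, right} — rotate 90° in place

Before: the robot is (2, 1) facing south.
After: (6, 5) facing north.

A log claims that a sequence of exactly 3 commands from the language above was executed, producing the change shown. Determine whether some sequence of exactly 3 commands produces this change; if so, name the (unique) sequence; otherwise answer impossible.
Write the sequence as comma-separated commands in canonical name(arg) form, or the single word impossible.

key: position moved to (6,5) AND the heading swung to N — translation plus rotation needed
initial: (2, 1) facing south
step 1 (arc(left, 2)): (4, -1) facing east
step 2 (arc(left, 2)): (6, 1) facing north
step 3 (straight(4)): (6, 5) facing north
no other 3-command option fits: unique.

arc(left, 2), arc(left, 2), straight(4)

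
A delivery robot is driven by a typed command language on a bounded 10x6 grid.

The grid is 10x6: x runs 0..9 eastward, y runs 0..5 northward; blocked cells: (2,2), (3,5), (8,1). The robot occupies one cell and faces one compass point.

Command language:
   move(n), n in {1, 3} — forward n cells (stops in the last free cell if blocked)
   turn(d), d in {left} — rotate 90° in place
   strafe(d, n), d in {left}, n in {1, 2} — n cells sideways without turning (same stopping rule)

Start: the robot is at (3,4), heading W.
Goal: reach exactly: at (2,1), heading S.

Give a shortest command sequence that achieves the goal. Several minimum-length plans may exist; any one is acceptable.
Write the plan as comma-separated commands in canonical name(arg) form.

strafe(left, 2), strafe(left, 1), move(1), turn(left)

t0: at (3,4), heading W
step 1 (strafe(left, 2)): at (3,2), heading W
step 2 (strafe(left, 1)): at (3,1), heading W
step 3 (move(1)): at (2,1), heading W
step 4 (turn(left)): at (2,1), heading S
shorter routes all fall short; 4 is best.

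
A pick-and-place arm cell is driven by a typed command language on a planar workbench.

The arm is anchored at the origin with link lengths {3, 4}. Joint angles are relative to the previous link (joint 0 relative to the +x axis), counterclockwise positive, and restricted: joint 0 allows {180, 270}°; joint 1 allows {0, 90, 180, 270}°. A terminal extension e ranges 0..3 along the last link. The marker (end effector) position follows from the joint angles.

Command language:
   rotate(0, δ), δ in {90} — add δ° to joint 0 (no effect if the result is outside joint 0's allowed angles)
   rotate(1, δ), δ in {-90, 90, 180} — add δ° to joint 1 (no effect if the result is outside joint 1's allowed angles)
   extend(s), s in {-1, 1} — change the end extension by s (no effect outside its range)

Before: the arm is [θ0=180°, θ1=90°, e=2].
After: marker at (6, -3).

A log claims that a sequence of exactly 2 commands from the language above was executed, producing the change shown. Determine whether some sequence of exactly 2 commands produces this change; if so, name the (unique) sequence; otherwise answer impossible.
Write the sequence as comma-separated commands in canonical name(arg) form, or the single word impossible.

rotate(0, 90), rotate(0, 90)

from: [θ0=180°, θ1=90°, e=2]
t=1 rotate(0, 90) ⇒ [θ0=270°, θ1=90°, e=2]
t=2 rotate(0, 90) ⇒ [θ0=270°, θ1=90°, e=2]
all 36 alternatives checked — unique.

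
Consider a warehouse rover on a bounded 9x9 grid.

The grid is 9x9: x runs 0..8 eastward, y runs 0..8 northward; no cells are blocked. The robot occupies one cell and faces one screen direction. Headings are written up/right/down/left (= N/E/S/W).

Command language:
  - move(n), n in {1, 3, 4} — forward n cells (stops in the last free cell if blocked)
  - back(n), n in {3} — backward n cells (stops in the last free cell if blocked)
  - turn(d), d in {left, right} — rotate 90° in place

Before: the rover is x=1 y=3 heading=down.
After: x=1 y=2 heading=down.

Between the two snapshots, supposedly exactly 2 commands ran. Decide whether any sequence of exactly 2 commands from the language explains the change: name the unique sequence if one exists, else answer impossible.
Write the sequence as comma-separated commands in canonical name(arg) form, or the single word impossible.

back(3), move(4)

key: order matters: swapping back(3) and move(4) lands elsewhere
initial: x=1 y=3 heading=down
[1] after back(3): x=1 y=6 heading=down
[2] after move(4): x=1 y=2 heading=down
uniquely the one of 36 2-step routes that fits.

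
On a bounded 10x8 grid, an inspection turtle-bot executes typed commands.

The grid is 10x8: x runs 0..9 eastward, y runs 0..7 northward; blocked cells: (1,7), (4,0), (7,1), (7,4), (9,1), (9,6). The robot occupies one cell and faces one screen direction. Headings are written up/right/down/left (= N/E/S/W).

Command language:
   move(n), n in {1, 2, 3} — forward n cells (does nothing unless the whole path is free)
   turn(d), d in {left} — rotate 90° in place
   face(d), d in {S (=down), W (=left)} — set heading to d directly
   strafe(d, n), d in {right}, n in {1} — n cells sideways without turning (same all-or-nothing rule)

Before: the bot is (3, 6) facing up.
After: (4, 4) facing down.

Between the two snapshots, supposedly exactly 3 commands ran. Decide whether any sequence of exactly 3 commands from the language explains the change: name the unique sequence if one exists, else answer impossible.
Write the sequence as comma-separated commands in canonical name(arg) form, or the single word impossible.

key: order matters: swapping strafe(right, 1) and move(2) lands elsewhere
from: (3, 6) facing up
step 1 (strafe(right, 1)): (4, 6) facing up
step 2 (face(S)): (4, 6) facing down
step 3 (move(2)): (4, 4) facing down
uniquely the one of 343 3-step routes that fits.

strafe(right, 1), face(S), move(2)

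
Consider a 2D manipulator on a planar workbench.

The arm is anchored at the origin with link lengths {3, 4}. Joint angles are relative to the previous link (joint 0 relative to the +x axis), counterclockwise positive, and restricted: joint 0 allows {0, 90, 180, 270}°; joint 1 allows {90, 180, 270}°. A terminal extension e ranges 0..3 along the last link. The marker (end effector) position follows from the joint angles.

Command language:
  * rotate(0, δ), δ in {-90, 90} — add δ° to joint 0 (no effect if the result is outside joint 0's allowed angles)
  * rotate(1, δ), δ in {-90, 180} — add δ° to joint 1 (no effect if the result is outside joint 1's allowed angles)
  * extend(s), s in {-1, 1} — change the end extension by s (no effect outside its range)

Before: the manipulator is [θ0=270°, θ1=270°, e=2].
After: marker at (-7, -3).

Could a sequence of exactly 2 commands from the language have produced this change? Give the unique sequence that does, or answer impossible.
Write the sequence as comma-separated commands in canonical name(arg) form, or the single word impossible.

initial: [θ0=270°, θ1=270°, e=2]
step 1 (extend(1)): [θ0=270°, θ1=270°, e=3]
step 2 (extend(1)): [θ0=270°, θ1=270°, e=3]
all 36 alternatives checked — unique.

extend(1), extend(1)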